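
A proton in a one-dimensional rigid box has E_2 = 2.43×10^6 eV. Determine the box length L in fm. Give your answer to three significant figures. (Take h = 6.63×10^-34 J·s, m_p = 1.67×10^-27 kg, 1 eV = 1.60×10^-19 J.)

L = 18.4 fm

From E_n = n²h²/(8m_pL²), L = n·h/√(8m_pE_n).
E_2 = 2.43×10^6 eV = 3.888×10^-13 J, so L = 2·6.63×10^-34/√(8·1.67×10^-27·3.888×10^-13) = 1.84×10^-14 m = 18.4 fm.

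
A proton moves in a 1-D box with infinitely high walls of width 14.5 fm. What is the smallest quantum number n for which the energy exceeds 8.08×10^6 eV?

n = 3

E_1 = h²/(8m_pL²) = 1.560×10^-13 J = 9.738×10^5 eV.
Need n² > 8.08×10^6/9.738×10^5 = 8.297, i.e. n > 2.880.
The smallest integer satisfying this is n = 3.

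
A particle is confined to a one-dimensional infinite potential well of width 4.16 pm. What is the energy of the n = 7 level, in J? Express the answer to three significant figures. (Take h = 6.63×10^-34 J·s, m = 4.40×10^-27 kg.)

For an infinite well E_n = n²h²/(8mL²), so E_1 = h²/(8mL²) = (6.63×10^-34)²/(8·4.40×10^-27·(4.16×10^-12 m)²) = 7.216×10^-19 J.
Then E_7 = 7²·E_1 = 49·7.216×10^-19 J = 3.54×10^-17 J.

E_7 = 3.54×10^-17 J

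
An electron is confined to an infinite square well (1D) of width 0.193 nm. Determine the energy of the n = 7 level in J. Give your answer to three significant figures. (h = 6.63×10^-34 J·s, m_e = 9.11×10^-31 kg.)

For an infinite well E_n = n²h²/(8m_eL²), so E_1 = h²/(8m_eL²) = (6.63×10^-34)²/(8·9.11×10^-31·(1.93×10^-10 m)²) = 1.619×10^-18 J.
Then E_7 = 7²·E_1 = 49·1.619×10^-18 J = 7.93×10^-17 J.

E_7 = 7.93×10^-17 J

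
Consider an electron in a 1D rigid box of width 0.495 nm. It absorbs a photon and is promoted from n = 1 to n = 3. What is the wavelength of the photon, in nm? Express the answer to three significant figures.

λ = 101 nm

E_1 = h²/(8m_eL²) = 2.459×10^-19 J, so ΔE = (3² − 1²)E_1 = 1.967×10^-18 J.
λ = hc/ΔE = (6.626×10^-34·2.998×10^8)/1.967×10^-18 = 1.01×10^-7 m = 101 nm.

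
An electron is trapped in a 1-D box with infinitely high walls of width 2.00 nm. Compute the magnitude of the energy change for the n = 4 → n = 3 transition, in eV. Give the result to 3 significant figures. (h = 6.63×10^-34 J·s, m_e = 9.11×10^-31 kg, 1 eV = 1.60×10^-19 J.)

|ΔE| = 0.660 eV

E_1 = h²/(8m_eL²) = 1.508×10^-20 J.
|ΔE| = |4² − 3²|·E_1 = 7·1.508×10^-20 J = 1.056×10^-19 J = 0.660 eV.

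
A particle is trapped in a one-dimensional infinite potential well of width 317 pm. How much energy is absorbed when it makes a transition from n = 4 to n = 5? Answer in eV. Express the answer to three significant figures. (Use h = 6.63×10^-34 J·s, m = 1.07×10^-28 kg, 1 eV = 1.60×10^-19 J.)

|ΔE| = 0.287 eV

E_1 = h²/(8mL²) = 5.110×10^-21 J.
|ΔE| = |4² − 5²|·E_1 = 9·5.110×10^-21 J = 4.599×10^-20 J = 0.287 eV.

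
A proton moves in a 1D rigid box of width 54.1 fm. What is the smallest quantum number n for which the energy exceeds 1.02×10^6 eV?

n = 4

E_1 = h²/(8m_pL²) = 1.121×10^-14 J = 6.998×10^4 eV.
Need n² > 1.02×10^6/6.998×10^4 = 14.58, i.e. n > 3.818.
The smallest integer satisfying this is n = 4.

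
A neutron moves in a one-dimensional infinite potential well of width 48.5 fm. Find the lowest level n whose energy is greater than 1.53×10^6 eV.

E_1 = h²/(8m_nL²) = 1.393×10^-14 J = 8.695×10^4 eV.
Need n² > 1.53×10^6/8.695×10^4 = 17.60, i.e. n > 4.195.
The smallest integer satisfying this is n = 5.

n = 5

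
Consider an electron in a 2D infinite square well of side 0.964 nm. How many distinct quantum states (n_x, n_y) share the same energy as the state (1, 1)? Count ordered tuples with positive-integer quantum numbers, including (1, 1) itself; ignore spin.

The level has n_x² + n_y² = 2. The ordered positive-integer solutions are (1, 1).
That gives 1 state.

degeneracy = 1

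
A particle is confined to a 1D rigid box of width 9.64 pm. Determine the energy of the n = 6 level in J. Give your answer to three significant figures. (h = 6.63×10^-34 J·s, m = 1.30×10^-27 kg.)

For an infinite well E_n = n²h²/(8mL²), so E_1 = h²/(8mL²) = (6.63×10^-34)²/(8·1.30×10^-27·(9.64×10^-12 m)²) = 4.548×10^-19 J.
Then E_6 = 6²·E_1 = 36·4.548×10^-19 J = 1.64×10^-17 J.

E_6 = 1.64×10^-17 J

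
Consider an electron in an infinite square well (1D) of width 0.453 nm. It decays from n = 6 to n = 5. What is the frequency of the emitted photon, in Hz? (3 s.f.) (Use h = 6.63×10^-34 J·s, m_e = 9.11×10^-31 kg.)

E_1 = h²/(8m_eL²) = 2.939×10^-19 J and ΔE = (6² − 5²)E_1 = 3.233×10^-18 J.
f = ΔE/h = 3.233×10^-18/6.63×10^-34 = 4.88×10^15 Hz.

f = 4.88×10^15 Hz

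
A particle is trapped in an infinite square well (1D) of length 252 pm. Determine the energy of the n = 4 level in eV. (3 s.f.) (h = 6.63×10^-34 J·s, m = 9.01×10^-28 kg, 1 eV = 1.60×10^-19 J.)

For an infinite well E_n = n²h²/(8mL²), so E_1 = h²/(8mL²) = (6.63×10^-34)²/(8·9.01×10^-28·(2.52×10^-10 m)²) = 9.603×10^-22 J.
Then E_4 = 4²·E_1 = 16·9.603×10^-22 J = 1.536×10^-20 J.
Converting, E_4 = 1.536×10^-20 J / (1.60×10^-19 J/eV) = 0.0960 eV.

E_4 = 0.0960 eV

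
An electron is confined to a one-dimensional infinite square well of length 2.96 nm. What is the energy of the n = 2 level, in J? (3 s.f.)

E_2 = 2.75×10^-20 J

For an infinite well E_n = n²h²/(8m_eL²), so E_1 = h²/(8m_eL²) = (6.626×10^-34)²/(8·9.109×10^-31·(2.96×10^-9 m)²) = 6.876×10^-21 J.
Then E_2 = 2²·E_1 = 4·6.876×10^-21 J = 2.75×10^-20 J.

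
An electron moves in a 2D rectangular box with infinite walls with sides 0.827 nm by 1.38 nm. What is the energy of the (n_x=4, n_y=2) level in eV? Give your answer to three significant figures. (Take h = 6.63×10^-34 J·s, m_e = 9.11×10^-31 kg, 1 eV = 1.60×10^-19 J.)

For a 2D rectangular well E = (h²/8m_e)·Σ n_i²/L_i² = (6.63×10^-34)²/(8·9.11×10^-31) · [4²/(0.827 nm)² + 2²/(1.38 nm)²].
Evaluating gives E = 1.538×10^-18 J = 9.61 eV.

E = 9.61 eV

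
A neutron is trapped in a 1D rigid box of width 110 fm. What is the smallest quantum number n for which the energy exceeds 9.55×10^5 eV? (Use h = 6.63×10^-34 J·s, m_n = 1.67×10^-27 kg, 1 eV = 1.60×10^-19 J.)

E_1 = h²/(8m_nL²) = 2.719×10^-15 J = 1.699×10^4 eV.
Need n² > 9.55×10^5/1.699×10^4 = 56.21, i.e. n > 7.497.
The smallest integer satisfying this is n = 8.

n = 8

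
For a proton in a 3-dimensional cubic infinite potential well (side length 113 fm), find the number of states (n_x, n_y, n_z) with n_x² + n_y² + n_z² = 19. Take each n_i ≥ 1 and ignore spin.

The level has n_x² + n_y² + n_z² = 19. The ordered positive-integer solutions are (1, 3, 3), (3, 1, 3), (3, 3, 1).
That gives 3 states.

degeneracy = 3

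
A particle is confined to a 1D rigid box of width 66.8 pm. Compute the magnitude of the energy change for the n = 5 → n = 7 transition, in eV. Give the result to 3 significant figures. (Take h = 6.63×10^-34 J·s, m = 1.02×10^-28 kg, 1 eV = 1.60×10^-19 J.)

|ΔE| = 18.1 eV

E_1 = h²/(8mL²) = 1.207×10^-19 J.
|ΔE| = |5² − 7²|·E_1 = 24·1.207×10^-19 J = 2.897×10^-18 J = 18.1 eV.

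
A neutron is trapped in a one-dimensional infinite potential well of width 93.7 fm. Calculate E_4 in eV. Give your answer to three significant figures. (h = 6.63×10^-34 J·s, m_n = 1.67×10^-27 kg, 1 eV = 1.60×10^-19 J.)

For an infinite well E_n = n²h²/(8m_nL²), so E_1 = h²/(8m_nL²) = (6.63×10^-34)²/(8·1.67×10^-27·(9.37×10^-14 m)²) = 3.747×10^-15 J.
Then E_4 = 4²·E_1 = 16·3.747×10^-15 J = 5.995×10^-14 J.
Converting, E_4 = 5.995×10^-14 J / (1.60×10^-19 J/eV) = 3.75×10^5 eV.

E_4 = 3.75×10^5 eV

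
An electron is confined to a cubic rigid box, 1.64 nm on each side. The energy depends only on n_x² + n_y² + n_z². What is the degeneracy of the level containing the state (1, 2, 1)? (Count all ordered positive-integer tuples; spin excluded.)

degeneracy = 3

The level has n_x² + n_y² + n_z² = 6. The ordered positive-integer solutions are (1, 1, 2), (1, 2, 1), (2, 1, 1).
That gives 3 states.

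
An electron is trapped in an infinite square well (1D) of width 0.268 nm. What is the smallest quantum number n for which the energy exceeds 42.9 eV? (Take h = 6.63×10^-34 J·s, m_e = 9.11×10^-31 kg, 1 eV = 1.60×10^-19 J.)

E_1 = h²/(8m_eL²) = 8.397×10^-19 J = 5.248 eV.
Need n² > 42.9/5.248 = 8.175, i.e. n > 2.859.
The smallest integer satisfying this is n = 3.

n = 3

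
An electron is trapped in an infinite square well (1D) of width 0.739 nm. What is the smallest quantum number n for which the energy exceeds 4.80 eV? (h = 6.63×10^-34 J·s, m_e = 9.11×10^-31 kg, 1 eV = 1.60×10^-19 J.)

E_1 = h²/(8m_eL²) = 1.104×10^-19 J = 0.6900 eV.
Need n² > 4.80/0.6900 = 6.957, i.e. n > 2.638.
The smallest integer satisfying this is n = 3.

n = 3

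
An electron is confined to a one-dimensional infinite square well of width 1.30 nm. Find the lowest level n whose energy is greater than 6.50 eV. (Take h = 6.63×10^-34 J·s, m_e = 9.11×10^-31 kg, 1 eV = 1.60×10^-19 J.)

E_1 = h²/(8m_eL²) = 3.569×10^-20 J = 0.2231 eV.
Need n² > 6.50/0.2231 = 29.13, i.e. n > 5.397.
The smallest integer satisfying this is n = 6.

n = 6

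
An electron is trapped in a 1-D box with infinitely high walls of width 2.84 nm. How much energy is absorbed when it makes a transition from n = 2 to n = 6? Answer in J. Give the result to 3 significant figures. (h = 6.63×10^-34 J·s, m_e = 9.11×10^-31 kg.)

E_1 = h²/(8m_eL²) = 7.478×10^-21 J.
|ΔE| = |2² − 6²|·E_1 = 32·7.478×10^-21 J = 2.39×10^-19 J.

|ΔE| = 2.39×10^-19 J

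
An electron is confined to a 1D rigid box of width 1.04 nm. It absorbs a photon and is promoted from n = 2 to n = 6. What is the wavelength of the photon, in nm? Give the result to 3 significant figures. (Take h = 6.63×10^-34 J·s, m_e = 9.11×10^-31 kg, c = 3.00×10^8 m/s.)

E_1 = h²/(8m_eL²) = 5.576×10^-20 J, so ΔE = (6² − 2²)E_1 = 1.784×10^-18 J.
λ = hc/ΔE = (6.63×10^-34·3.00×10^8)/1.784×10^-18 = 1.11×10^-7 m = 111 nm.

λ = 111 nm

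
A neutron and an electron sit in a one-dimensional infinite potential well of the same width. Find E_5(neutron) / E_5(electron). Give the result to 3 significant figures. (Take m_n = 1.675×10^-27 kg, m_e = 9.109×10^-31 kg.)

E_n ∝ 1/m at fixed n and L, so the ratio is m_e/m_n = 9.109×10^-31/1.675×10^-27 = 5.44×10^-4.

5.44×10^-4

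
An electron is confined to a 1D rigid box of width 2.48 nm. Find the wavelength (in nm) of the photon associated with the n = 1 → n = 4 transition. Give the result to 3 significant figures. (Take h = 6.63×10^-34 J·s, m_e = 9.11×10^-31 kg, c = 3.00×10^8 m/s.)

E_1 = h²/(8m_eL²) = 9.807×10^-21 J, so ΔE = (4² − 1²)E_1 = 1.471×10^-19 J.
λ = hc/ΔE = (6.63×10^-34·3.00×10^8)/1.471×10^-19 = 1.35×10^-6 m = 1.35×10^3 nm.

λ = 1.35×10^3 nm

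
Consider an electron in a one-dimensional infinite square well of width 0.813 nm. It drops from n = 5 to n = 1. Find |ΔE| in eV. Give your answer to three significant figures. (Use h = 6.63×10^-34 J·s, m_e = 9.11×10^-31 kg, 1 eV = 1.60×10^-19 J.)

E_1 = h²/(8m_eL²) = 9.125×10^-20 J.
|ΔE| = |5² − 1²|·E_1 = 24·9.125×10^-20 J = 2.190×10^-18 J = 13.7 eV.

|ΔE| = 13.7 eV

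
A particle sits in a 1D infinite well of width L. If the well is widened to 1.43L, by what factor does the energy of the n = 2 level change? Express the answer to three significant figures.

0.489

E_n ∝ 1/L², so the energy scales by 1/1.43² = 0.489.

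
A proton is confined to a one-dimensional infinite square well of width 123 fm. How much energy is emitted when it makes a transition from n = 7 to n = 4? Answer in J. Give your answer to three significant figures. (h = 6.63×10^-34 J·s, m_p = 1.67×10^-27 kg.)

E_1 = h²/(8m_pL²) = 2.175×10^-15 J.
|ΔE| = |7² − 4²|·E_1 = 33·2.175×10^-15 J = 7.18×10^-14 J.

|ΔE| = 7.18×10^-14 J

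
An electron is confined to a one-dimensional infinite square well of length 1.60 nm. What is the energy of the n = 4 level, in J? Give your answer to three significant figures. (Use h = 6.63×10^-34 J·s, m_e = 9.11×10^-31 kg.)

For an infinite well E_n = n²h²/(8m_eL²), so E_1 = h²/(8m_eL²) = (6.63×10^-34)²/(8·9.11×10^-31·(1.60×10^-9 m)²) = 2.356×10^-20 J.
Then E_4 = 4²·E_1 = 16·2.356×10^-20 J = 3.77×10^-19 J.

E_4 = 3.77×10^-19 J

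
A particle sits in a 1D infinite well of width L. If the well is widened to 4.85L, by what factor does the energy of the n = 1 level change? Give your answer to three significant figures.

E_n ∝ 1/L², so the energy scales by 1/4.85² = 0.0425.

0.0425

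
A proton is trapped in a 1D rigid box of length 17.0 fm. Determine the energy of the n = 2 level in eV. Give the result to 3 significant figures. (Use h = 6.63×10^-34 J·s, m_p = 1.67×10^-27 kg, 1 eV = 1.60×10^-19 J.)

E_2 = 2.85×10^6 eV

For an infinite well E_n = n²h²/(8m_pL²), so E_1 = h²/(8m_pL²) = (6.63×10^-34)²/(8·1.67×10^-27·(1.70×10^-14 m)²) = 1.138×10^-13 J.
Then E_2 = 2²·E_1 = 4·1.138×10^-13 J = 4.552×10^-13 J.
Converting, E_2 = 4.552×10^-13 J / (1.60×10^-19 J/eV) = 2.85×10^6 eV.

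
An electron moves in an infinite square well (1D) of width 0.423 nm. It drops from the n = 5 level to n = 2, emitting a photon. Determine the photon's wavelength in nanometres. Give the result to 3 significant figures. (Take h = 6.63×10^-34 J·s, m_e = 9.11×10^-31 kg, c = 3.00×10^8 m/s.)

λ = 28.1 nm

E_1 = h²/(8m_eL²) = 3.371×10^-19 J, so ΔE = (5² − 2²)E_1 = 7.079×10^-18 J.
λ = hc/ΔE = (6.63×10^-34·3.00×10^8)/7.079×10^-18 = 2.81×10^-8 m = 28.1 nm.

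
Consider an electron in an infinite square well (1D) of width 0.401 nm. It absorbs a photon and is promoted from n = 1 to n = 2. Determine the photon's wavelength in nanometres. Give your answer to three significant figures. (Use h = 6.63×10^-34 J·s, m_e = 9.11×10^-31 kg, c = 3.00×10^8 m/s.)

E_1 = h²/(8m_eL²) = 3.751×10^-19 J, so ΔE = (2² − 1²)E_1 = 1.125×10^-18 J.
λ = hc/ΔE = (6.63×10^-34·3.00×10^8)/1.125×10^-18 = 1.77×10^-7 m = 177 nm.

λ = 177 nm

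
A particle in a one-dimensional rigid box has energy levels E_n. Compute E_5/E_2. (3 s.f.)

E_n ∝ n², so E_5/E_2 = 5²/2² = 25/4 = 6.25.

6.25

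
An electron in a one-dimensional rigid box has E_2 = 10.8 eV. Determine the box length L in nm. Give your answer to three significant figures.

From E_n = n²h²/(8m_eL²), L = n·h/√(8m_eE_n).
E_2 = 10.8 eV = 1.730×10^-18 J, so L = 2·6.626×10^-34/√(8·9.109×10^-31·1.730×10^-18) = 3.73×10^-10 m = 0.373 nm.

L = 0.373 nm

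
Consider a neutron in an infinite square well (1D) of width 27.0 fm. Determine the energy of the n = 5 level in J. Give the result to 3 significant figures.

E_5 = 1.12×10^-12 J

For an infinite well E_n = n²h²/(8m_nL²), so E_1 = h²/(8m_nL²) = (6.626×10^-34)²/(8·1.675×10^-27·(2.70×10^-14 m)²) = 4.494×10^-14 J.
Then E_5 = 5²·E_1 = 25·4.494×10^-14 J = 1.12×10^-12 J.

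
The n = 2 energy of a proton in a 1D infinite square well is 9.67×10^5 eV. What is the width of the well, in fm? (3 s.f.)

From E_n = n²h²/(8m_pL²), L = n·h/√(8m_pE_n).
E_2 = 9.67×10^5 eV = 1.549×10^-13 J, so L = 2·6.626×10^-34/√(8·1.673×10^-27·1.549×10^-13) = 2.91×10^-14 m = 29.1 fm.

L = 29.1 fm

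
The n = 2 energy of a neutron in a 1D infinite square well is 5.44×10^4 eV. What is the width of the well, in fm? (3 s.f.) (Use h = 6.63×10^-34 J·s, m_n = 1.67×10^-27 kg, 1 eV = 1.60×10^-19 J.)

L = 123 fm

From E_n = n²h²/(8m_nL²), L = n·h/√(8m_nE_n).
E_2 = 5.44×10^4 eV = 8.704×10^-15 J, so L = 2·6.63×10^-34/√(8·1.67×10^-27·8.704×10^-15) = 1.23×10^-13 m = 123 fm.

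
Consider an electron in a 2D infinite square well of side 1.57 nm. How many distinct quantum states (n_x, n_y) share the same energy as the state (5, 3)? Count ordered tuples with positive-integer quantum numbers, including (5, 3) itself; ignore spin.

The level has n_x² + n_y² = 34. The ordered positive-integer solutions are (3, 5), (5, 3).
That gives 2 states.

degeneracy = 2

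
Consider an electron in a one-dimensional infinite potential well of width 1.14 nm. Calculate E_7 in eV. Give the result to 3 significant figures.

E_7 = 14.2 eV

For an infinite well E_n = n²h²/(8m_eL²), so E_1 = h²/(8m_eL²) = (6.626×10^-34)²/(8·9.109×10^-31·(1.14×10^-9 m)²) = 4.636×10^-20 J.
Then E_7 = 7²·E_1 = 49·4.636×10^-20 J = 2.272×10^-18 J.
Converting, E_7 = 2.272×10^-18 J / (1.602×10^-19 J/eV) = 14.2 eV.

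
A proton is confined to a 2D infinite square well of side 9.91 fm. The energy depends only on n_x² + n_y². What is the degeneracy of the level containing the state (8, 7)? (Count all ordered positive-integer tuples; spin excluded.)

The level has n_x² + n_y² = 113. The ordered positive-integer solutions are (7, 8), (8, 7).
That gives 2 states.

degeneracy = 2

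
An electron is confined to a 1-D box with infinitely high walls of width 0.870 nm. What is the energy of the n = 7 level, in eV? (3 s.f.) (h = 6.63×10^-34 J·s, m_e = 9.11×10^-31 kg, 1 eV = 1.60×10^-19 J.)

For an infinite well E_n = n²h²/(8m_eL²), so E_1 = h²/(8m_eL²) = (6.63×10^-34)²/(8·9.11×10^-31·(8.70×10^-10 m)²) = 7.969×10^-20 J.
Then E_7 = 7²·E_1 = 49·7.969×10^-20 J = 3.905×10^-18 J.
Converting, E_7 = 3.905×10^-18 J / (1.60×10^-19 J/eV) = 24.4 eV.

E_7 = 24.4 eV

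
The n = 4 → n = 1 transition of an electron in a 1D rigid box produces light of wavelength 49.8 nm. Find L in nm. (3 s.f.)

The photon carries ΔE = hc/λ = 6.626×10^-34·2.998×10^8/4.98×10^-8 m = 3.989×10^-18 J.
Since ΔE = (4² − 1²)E_1, E_1 = 2.659×10^-19 J, and L = h/√(8m_eE_1) = 4.76×10^-10 m = 0.476 nm.

L = 0.476 nm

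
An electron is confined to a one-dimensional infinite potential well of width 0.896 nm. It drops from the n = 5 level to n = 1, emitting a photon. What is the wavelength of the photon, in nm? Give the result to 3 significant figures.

E_1 = h²/(8m_eL²) = 7.505×10^-20 J, so ΔE = (5² − 1²)E_1 = 1.801×10^-18 J.
λ = hc/ΔE = (6.626×10^-34·2.998×10^8)/1.801×10^-18 = 1.10×10^-7 m = 110 nm.

λ = 110 nm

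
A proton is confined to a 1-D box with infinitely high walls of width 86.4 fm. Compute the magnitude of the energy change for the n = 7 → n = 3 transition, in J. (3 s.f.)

E_1 = h²/(8m_pL²) = 4.394×10^-15 J.
|ΔE| = |7² − 3²|·E_1 = 40·4.394×10^-15 J = 1.76×10^-13 J.

|ΔE| = 1.76×10^-13 J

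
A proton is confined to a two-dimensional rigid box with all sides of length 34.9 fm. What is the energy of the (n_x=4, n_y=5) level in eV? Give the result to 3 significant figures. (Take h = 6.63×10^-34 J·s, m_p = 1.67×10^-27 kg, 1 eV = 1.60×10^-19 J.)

E = 6.92×10^6 eV

For a 2D rectangular well E = (h²/8m_p)·Σ n_i²/L_i² = (6.63×10^-34)²/(8·1.67×10^-27) · [4²/(34.9 fm)² + 5²/(34.9 fm)²].
Evaluating gives E = 1.108×10^-12 J = 6.92×10^6 eV.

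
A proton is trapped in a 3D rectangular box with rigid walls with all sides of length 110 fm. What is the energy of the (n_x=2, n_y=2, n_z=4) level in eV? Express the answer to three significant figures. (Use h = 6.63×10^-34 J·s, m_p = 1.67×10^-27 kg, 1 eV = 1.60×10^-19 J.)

For a 3D rectangular well E = (h²/8m_p)·Σ n_i²/L_i² = (6.63×10^-34)²/(8·1.67×10^-27) · [2²/(110 fm)² + 2²/(110 fm)² + 4²/(110 fm)²].
Evaluating gives E = 6.526×10^-14 J = 4.08×10^5 eV.

E = 4.08×10^5 eV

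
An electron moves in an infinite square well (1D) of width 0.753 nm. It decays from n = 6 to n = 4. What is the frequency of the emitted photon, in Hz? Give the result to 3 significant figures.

E_1 = h²/(8m_eL²) = 1.063×10^-19 J and ΔE = (6² − 4²)E_1 = 2.126×10^-18 J.
f = ΔE/h = 2.126×10^-18/6.626×10^-34 = 3.21×10^15 Hz.

f = 3.21×10^15 Hz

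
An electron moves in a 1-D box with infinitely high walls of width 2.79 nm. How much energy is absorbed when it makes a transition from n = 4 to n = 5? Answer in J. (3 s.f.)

E_1 = h²/(8m_eL²) = 7.740×10^-21 J.
|ΔE| = |4² − 5²|·E_1 = 9·7.740×10^-21 J = 6.97×10^-20 J.

|ΔE| = 6.97×10^-20 J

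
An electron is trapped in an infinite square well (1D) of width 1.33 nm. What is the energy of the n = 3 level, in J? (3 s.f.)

E_3 = 3.07×10^-19 J

For an infinite well E_n = n²h²/(8m_eL²), so E_1 = h²/(8m_eL²) = (6.626×10^-34)²/(8·9.109×10^-31·(1.33×10^-9 m)²) = 3.406×10^-20 J.
Then E_3 = 3²·E_1 = 9·3.406×10^-20 J = 3.07×10^-19 J.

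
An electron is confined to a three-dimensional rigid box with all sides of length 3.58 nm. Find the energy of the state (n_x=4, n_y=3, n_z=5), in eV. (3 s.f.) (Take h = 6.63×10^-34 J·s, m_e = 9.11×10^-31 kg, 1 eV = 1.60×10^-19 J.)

For a 3D rectangular well E = (h²/8m_e)·Σ n_i²/L_i² = (6.63×10^-34)²/(8·9.11×10^-31) · [4²/(3.58 nm)² + 3²/(3.58 nm)² + 5²/(3.58 nm)²].
Evaluating gives E = 2.353×10^-19 J = 1.47 eV.

E = 1.47 eV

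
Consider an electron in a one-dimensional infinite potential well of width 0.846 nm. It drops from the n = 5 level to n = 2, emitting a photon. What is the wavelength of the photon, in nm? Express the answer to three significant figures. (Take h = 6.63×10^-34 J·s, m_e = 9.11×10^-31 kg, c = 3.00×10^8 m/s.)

E_1 = h²/(8m_eL²) = 8.427×10^-20 J, so ΔE = (5² − 2²)E_1 = 1.770×10^-18 J.
λ = hc/ΔE = (6.63×10^-34·3.00×10^8)/1.770×10^-18 = 1.12×10^-7 m = 112 nm.

λ = 112 nm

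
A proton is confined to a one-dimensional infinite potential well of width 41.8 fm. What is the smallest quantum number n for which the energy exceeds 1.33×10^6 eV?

E_1 = h²/(8m_pL²) = 1.877×10^-14 J = 1.172×10^5 eV.
Need n² > 1.33×10^6/1.172×10^5 = 11.35, i.e. n > 3.369.
The smallest integer satisfying this is n = 4.

n = 4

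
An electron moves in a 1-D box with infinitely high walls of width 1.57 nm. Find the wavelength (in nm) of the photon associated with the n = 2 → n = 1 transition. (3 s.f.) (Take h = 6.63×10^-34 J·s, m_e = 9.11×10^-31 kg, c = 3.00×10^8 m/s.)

λ = 2.71×10^3 nm

E_1 = h²/(8m_eL²) = 2.447×10^-20 J, so ΔE = (2² − 1²)E_1 = 7.341×10^-20 J.
λ = hc/ΔE = (6.63×10^-34·3.00×10^8)/7.341×10^-20 = 2.71×10^-6 m = 2.71×10^3 nm.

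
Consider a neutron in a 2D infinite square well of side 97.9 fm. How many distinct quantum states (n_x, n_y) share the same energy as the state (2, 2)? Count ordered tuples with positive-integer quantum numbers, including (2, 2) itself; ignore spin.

degeneracy = 1

The level has n_x² + n_y² = 8. The ordered positive-integer solutions are (2, 2).
That gives 1 state.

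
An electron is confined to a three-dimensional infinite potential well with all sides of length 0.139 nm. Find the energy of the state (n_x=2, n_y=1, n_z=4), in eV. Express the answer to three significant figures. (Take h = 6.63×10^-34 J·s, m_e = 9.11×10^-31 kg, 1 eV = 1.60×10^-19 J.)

E = 410 eV

For a 3D rectangular well E = (h²/8m_e)·Σ n_i²/L_i² = (6.63×10^-34)²/(8·9.11×10^-31) · [2²/(0.139 nm)² + 1²/(0.139 nm)² + 4²/(0.139 nm)²].
Evaluating gives E = 6.556×10^-17 J = 410 eV.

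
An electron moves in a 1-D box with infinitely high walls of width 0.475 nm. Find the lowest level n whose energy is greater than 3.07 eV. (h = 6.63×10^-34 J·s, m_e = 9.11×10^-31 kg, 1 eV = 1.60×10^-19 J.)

E_1 = h²/(8m_eL²) = 2.673×10^-19 J = 1.671 eV.
Need n² > 3.07/1.671 = 1.837, i.e. n > 1.355.
The smallest integer satisfying this is n = 2.

n = 2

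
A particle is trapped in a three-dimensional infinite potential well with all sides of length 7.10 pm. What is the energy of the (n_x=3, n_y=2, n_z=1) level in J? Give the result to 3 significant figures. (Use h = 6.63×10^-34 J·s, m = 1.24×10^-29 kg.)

E = 1.23×10^-15 J

For a 3D rectangular well E = (h²/8m)·Σ n_i²/L_i² = (6.63×10^-34)²/(8·1.24×10^-29) · [3²/(7.10 pm)² + 2²/(7.10 pm)² + 1²/(7.10 pm)²].
Evaluating gives E = 1.23×10^-15 J.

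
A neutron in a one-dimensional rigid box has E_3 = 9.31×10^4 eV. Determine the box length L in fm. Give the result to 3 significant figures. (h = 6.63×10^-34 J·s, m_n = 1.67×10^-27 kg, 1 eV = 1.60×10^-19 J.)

L = 141 fm

From E_n = n²h²/(8m_nL²), L = n·h/√(8m_nE_n).
E_3 = 9.31×10^4 eV = 1.490×10^-14 J, so L = 3·6.63×10^-34/√(8·1.67×10^-27·1.490×10^-14) = 1.41×10^-13 m = 141 fm.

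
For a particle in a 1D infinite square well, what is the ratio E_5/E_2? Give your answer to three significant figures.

E_n ∝ n², so E_5/E_2 = 5²/2² = 25/4 = 6.25.

6.25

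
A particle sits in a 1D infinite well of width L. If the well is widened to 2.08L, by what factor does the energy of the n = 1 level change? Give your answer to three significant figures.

E_n ∝ 1/L², so the energy scales by 1/2.08² = 0.231.

0.231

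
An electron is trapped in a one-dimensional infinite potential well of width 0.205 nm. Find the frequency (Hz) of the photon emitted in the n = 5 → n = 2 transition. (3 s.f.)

E_1 = h²/(8m_eL²) = 1.434×10^-18 J and ΔE = (5² − 2²)E_1 = 3.011×10^-17 J.
f = ΔE/h = 3.011×10^-17/6.626×10^-34 = 4.54×10^16 Hz.

f = 4.54×10^16 Hz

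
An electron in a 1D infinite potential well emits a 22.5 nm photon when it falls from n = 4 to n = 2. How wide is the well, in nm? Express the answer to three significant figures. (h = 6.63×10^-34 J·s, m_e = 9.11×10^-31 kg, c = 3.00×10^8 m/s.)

L = 0.286 nm

The photon carries ΔE = hc/λ = 6.63×10^-34·3.00×10^8/2.25×10^-8 m = 8.840×10^-18 J.
Since ΔE = (4² − 2²)E_1, E_1 = 7.367×10^-19 J, and L = h/√(8m_eE_1) = 2.86×10^-10 m = 0.286 nm.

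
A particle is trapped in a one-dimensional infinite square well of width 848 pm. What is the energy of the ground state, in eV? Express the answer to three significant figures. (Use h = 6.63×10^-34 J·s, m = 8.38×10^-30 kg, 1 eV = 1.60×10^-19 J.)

E_1 = 0.0570 eV

For an infinite well E_n = n²h²/(8mL²), so E_1 = h²/(8mL²) = (6.63×10^-34)²/(8·8.38×10^-30·(8.48×10^-10 m)²) = 9.118×10^-21 J.
Converting, E_1 = 9.118×10^-21 J / (1.60×10^-19 J/eV) = 0.0570 eV.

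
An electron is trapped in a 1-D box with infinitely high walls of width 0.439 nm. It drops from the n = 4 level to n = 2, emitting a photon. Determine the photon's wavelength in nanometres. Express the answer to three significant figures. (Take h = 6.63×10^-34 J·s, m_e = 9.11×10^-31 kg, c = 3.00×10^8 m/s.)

λ = 53.0 nm

E_1 = h²/(8m_eL²) = 3.130×10^-19 J, so ΔE = (4² − 2²)E_1 = 3.756×10^-18 J.
λ = hc/ΔE = (6.63×10^-34·3.00×10^8)/3.756×10^-18 = 5.30×10^-8 m = 53.0 nm.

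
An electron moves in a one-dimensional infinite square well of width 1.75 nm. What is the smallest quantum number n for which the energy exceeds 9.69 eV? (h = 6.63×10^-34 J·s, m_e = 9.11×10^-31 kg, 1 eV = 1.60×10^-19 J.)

n = 9

E_1 = h²/(8m_eL²) = 1.969×10^-20 J = 0.1231 eV.
Need n² > 9.69/0.1231 = 78.72, i.e. n > 8.872.
The smallest integer satisfying this is n = 9.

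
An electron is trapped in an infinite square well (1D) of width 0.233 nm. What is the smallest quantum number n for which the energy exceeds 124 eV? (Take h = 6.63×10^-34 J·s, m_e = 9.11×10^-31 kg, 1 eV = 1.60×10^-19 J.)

E_1 = h²/(8m_eL²) = 1.111×10^-18 J = 6.944 eV.
Need n² > 124/6.944 = 17.86, i.e. n > 4.226.
The smallest integer satisfying this is n = 5.

n = 5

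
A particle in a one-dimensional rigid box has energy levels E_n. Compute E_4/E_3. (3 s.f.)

1.78

E_n ∝ n², so E_4/E_3 = 4²/3² = 16/9 = 1.78.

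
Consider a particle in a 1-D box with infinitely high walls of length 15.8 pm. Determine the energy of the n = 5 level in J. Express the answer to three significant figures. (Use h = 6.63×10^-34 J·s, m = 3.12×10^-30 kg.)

E_5 = 1.76×10^-15 J

For an infinite well E_n = n²h²/(8mL²), so E_1 = h²/(8mL²) = (6.63×10^-34)²/(8·3.12×10^-30·(1.58×10^-11 m)²) = 7.055×10^-17 J.
Then E_5 = 5²·E_1 = 25·7.055×10^-17 J = 1.76×10^-15 J.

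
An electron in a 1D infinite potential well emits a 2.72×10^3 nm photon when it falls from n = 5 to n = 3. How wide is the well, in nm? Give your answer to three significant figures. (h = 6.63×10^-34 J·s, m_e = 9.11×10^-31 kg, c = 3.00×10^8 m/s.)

L = 3.63 nm

The photon carries ΔE = hc/λ = 6.63×10^-34·3.00×10^8/2.72×10^-6 m = 7.312×10^-20 J.
Since ΔE = (5² − 3²)E_1, E_1 = 4.570×10^-21 J, and L = h/√(8m_eE_1) = 3.63×10^-9 m = 3.63 nm.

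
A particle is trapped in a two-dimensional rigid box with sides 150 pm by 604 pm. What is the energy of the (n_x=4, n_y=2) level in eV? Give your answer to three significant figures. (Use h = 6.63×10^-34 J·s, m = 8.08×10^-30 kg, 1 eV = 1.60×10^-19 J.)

For a 2D rectangular well E = (h²/8m)·Σ n_i²/L_i² = (6.63×10^-34)²/(8·8.08×10^-30) · [4²/(150 pm)² + 2²/(604 pm)²].
Evaluating gives E = 4.910×10^-18 J = 30.7 eV.

E = 30.7 eV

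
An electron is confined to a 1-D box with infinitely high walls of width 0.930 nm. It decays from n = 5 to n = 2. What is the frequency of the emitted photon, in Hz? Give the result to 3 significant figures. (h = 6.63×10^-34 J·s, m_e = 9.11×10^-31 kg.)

f = 2.21×10^15 Hz

E_1 = h²/(8m_eL²) = 6.974×10^-20 J and ΔE = (5² − 2²)E_1 = 1.465×10^-18 J.
f = ΔE/h = 1.465×10^-18/6.63×10^-34 = 2.21×10^15 Hz.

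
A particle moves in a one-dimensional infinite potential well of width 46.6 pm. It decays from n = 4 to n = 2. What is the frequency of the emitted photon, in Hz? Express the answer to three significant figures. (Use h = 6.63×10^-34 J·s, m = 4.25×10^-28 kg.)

f = 1.08×10^15 Hz

E_1 = h²/(8mL²) = 5.954×10^-20 J and ΔE = (4² − 2²)E_1 = 7.145×10^-19 J.
f = ΔE/h = 7.145×10^-19/6.63×10^-34 = 1.08×10^15 Hz.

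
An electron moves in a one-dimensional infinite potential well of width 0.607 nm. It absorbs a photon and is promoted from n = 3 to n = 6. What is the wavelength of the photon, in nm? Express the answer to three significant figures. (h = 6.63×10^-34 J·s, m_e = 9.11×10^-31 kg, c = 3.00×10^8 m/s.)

λ = 45.0 nm

E_1 = h²/(8m_eL²) = 1.637×10^-19 J, so ΔE = (6² − 3²)E_1 = 4.420×10^-18 J.
λ = hc/ΔE = (6.63×10^-34·3.00×10^8)/4.420×10^-18 = 4.50×10^-8 m = 45.0 nm.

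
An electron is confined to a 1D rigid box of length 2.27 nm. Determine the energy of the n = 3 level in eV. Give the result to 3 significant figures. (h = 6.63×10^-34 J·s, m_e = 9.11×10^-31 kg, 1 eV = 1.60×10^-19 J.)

For an infinite well E_n = n²h²/(8m_eL²), so E_1 = h²/(8m_eL²) = (6.63×10^-34)²/(8·9.11×10^-31·(2.27×10^-9 m)²) = 1.170×10^-20 J.
Then E_3 = 3²·E_1 = 9·1.170×10^-20 J = 1.053×10^-19 J.
Converting, E_3 = 1.053×10^-19 J / (1.60×10^-19 J/eV) = 0.658 eV.

E_3 = 0.658 eV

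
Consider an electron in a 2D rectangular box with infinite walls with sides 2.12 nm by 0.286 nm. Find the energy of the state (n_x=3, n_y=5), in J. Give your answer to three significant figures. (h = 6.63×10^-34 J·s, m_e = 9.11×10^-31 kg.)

For a 2D rectangular well E = (h²/8m_e)·Σ n_i²/L_i² = (6.63×10^-34)²/(8·9.11×10^-31) · [3²/(2.12 nm)² + 5²/(0.286 nm)²].
Evaluating gives E = 1.86×10^-17 J.

E = 1.86×10^-17 J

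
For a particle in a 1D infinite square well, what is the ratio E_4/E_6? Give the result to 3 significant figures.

0.444

E_n ∝ n², so E_4/E_6 = 4²/6² = 16/36 = 0.444.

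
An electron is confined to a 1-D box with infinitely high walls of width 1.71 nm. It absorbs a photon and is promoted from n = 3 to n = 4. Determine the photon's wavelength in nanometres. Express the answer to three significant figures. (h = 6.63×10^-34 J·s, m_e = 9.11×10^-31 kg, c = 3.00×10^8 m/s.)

E_1 = h²/(8m_eL²) = 2.063×10^-20 J, so ΔE = (4² − 3²)E_1 = 1.444×10^-19 J.
λ = hc/ΔE = (6.63×10^-34·3.00×10^8)/1.444×10^-19 = 1.38×10^-6 m = 1.38×10^3 nm.

λ = 1.38×10^3 nm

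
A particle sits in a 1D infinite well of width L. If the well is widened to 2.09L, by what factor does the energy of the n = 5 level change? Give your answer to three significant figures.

E_n ∝ 1/L², so the energy scales by 1/2.09² = 0.229.

0.229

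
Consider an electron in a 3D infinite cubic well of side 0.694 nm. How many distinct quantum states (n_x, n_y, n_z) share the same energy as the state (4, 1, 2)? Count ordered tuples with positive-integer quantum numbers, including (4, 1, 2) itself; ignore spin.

The level has n_x² + n_y² + n_z² = 21. The ordered positive-integer solutions are (1, 2, 4), (1, 4, 2), (2, 1, 4), (2, 4, 1), (4, 1, 2), (4, 2, 1).
That gives 6 states.

degeneracy = 6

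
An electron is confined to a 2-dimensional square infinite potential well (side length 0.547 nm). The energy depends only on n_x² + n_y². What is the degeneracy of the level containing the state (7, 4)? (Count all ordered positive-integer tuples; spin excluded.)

degeneracy = 4

The level has n_x² + n_y² = 65. The ordered positive-integer solutions are (1, 8), (4, 7), (7, 4), (8, 1).
That gives 4 states.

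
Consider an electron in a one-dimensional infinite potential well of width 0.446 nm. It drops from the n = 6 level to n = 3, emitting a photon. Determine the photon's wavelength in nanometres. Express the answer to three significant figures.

E_1 = h²/(8m_eL²) = 3.029×10^-19 J, so ΔE = (6² − 3²)E_1 = 8.178×10^-18 J.
λ = hc/ΔE = (6.626×10^-34·2.998×10^8)/8.178×10^-18 = 2.43×10^-8 m = 24.3 nm.

λ = 24.3 nm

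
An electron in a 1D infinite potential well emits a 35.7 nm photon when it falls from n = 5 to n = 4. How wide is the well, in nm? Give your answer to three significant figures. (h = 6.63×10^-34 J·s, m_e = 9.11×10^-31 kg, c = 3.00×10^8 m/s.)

L = 0.312 nm

The photon carries ΔE = hc/λ = 6.63×10^-34·3.00×10^8/3.57×10^-8 m = 5.571×10^-18 J.
Since ΔE = (5² − 4²)E_1, E_1 = 6.190×10^-19 J, and L = h/√(8m_eE_1) = 3.12×10^-10 m = 0.312 nm.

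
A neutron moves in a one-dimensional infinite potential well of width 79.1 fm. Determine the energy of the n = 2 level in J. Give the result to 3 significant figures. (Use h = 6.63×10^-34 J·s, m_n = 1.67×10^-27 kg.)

E_2 = 2.10×10^-14 J

For an infinite well E_n = n²h²/(8m_nL²), so E_1 = h²/(8m_nL²) = (6.63×10^-34)²/(8·1.67×10^-27·(7.91×10^-14 m)²) = 5.259×10^-15 J.
Then E_2 = 2²·E_1 = 4·5.259×10^-15 J = 2.10×10^-14 J.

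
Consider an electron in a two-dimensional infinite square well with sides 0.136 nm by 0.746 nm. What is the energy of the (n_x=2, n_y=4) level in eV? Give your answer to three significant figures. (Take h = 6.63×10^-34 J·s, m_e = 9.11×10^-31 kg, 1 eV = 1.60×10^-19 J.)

E = 92.4 eV

For a 2D rectangular well E = (h²/8m_e)·Σ n_i²/L_i² = (6.63×10^-34)²/(8·9.11×10^-31) · [2²/(0.136 nm)² + 4²/(0.746 nm)²].
Evaluating gives E = 1.478×10^-17 J = 92.4 eV.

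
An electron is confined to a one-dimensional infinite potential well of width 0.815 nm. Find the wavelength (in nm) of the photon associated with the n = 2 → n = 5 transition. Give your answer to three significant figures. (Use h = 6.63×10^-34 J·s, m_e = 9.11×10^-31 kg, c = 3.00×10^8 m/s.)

E_1 = h²/(8m_eL²) = 9.080×10^-20 J, so ΔE = (5² − 2²)E_1 = 1.907×10^-18 J.
λ = hc/ΔE = (6.63×10^-34·3.00×10^8)/1.907×10^-18 = 1.04×10^-7 m = 104 nm.

λ = 104 nm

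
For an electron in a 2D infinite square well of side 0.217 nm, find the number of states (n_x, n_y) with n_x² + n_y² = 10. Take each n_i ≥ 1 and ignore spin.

The level has n_x² + n_y² = 10. The ordered positive-integer solutions are (1, 3), (3, 1).
That gives 2 states.

degeneracy = 2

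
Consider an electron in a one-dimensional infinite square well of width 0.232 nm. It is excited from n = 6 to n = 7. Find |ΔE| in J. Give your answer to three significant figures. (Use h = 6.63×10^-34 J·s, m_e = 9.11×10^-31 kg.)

E_1 = h²/(8m_eL²) = 1.121×10^-18 J.
|ΔE| = |6² − 7²|·E_1 = 13·1.121×10^-18 J = 1.46×10^-17 J.

|ΔE| = 1.46×10^-17 J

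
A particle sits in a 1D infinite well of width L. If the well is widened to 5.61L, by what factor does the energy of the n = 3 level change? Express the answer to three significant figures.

0.0318

E_n ∝ 1/L², so the energy scales by 1/5.61² = 0.0318.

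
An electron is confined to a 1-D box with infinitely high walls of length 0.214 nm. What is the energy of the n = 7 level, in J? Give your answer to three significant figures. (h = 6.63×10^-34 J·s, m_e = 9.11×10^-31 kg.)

For an infinite well E_n = n²h²/(8m_eL²), so E_1 = h²/(8m_eL²) = (6.63×10^-34)²/(8·9.11×10^-31·(2.14×10^-10 m)²) = 1.317×10^-18 J.
Then E_7 = 7²·E_1 = 49·1.317×10^-18 J = 6.45×10^-17 J.

E_7 = 6.45×10^-17 J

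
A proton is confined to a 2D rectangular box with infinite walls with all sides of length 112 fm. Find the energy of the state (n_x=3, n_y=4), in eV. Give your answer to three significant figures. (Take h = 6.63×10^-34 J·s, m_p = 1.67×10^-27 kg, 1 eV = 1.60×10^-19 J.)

E = 4.10×10^5 eV

For a 2D rectangular well E = (h²/8m_p)·Σ n_i²/L_i² = (6.63×10^-34)²/(8·1.67×10^-27) · [3²/(112 fm)² + 4²/(112 fm)²].
Evaluating gives E = 6.557×10^-14 J = 4.10×10^5 eV.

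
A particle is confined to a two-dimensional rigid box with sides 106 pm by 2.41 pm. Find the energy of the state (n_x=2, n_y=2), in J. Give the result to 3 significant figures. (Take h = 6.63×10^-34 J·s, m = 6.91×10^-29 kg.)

For a 2D rectangular well E = (h²/8m)·Σ n_i²/L_i² = (6.63×10^-34)²/(8·6.91×10^-29) · [2²/(106 pm)² + 2²/(2.41 pm)²].
Evaluating gives E = 5.48×10^-16 J.

E = 5.48×10^-16 J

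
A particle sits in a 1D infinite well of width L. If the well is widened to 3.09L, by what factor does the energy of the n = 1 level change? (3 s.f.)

0.105

E_n ∝ 1/L², so the energy scales by 1/3.09² = 0.105.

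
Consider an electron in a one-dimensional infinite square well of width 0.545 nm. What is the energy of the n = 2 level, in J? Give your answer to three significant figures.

E_2 = 8.11×10^-19 J

For an infinite well E_n = n²h²/(8m_eL²), so E_1 = h²/(8m_eL²) = (6.626×10^-34)²/(8·9.109×10^-31·(5.45×10^-10 m)²) = 2.028×10^-19 J.
Then E_2 = 2²·E_1 = 4·2.028×10^-19 J = 8.11×10^-19 J.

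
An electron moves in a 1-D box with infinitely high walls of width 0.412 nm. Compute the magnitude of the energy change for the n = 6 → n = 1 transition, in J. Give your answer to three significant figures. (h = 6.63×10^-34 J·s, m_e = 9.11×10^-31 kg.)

|ΔE| = 1.24×10^-17 J

E_1 = h²/(8m_eL²) = 3.553×10^-19 J.
|ΔE| = |6² − 1²|·E_1 = 35·3.553×10^-19 J = 1.24×10^-17 J.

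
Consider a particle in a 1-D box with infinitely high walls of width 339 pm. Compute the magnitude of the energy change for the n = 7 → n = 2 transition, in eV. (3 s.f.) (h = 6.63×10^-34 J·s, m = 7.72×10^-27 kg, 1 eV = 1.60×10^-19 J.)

|ΔE| = 0.0174 eV

E_1 = h²/(8mL²) = 6.193×10^-23 J.
|ΔE| = |7² − 2²|·E_1 = 45·6.193×10^-23 J = 2.787×10^-21 J = 0.0174 eV.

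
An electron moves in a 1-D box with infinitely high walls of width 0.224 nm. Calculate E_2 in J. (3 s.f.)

For an infinite well E_n = n²h²/(8m_eL²), so E_1 = h²/(8m_eL²) = (6.626×10^-34)²/(8·9.109×10^-31·(2.24×10^-10 m)²) = 1.201×10^-18 J.
Then E_2 = 2²·E_1 = 4·1.201×10^-18 J = 4.80×10^-18 J.

E_2 = 4.80×10^-18 J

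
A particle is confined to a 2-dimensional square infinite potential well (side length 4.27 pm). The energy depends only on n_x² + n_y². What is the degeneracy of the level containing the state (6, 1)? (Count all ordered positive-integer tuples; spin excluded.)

The level has n_x² + n_y² = 37. The ordered positive-integer solutions are (1, 6), (6, 1).
That gives 2 states.

degeneracy = 2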